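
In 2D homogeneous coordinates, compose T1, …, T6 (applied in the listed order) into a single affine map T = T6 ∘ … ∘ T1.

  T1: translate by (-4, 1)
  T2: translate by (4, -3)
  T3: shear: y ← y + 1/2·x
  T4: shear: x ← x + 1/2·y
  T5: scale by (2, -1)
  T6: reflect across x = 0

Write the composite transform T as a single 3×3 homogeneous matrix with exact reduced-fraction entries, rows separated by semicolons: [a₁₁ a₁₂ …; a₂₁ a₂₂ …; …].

T1 = [1 0 -4; 0 1 1; 0 0 1]
T2·T1 = [1 0 0; 0 1 -2; 0 0 1]
T3·…·T1 = [1 0 0; 1/2 1 -2; 0 0 1]
T4·…·T1 = [5/4 1/2 -1; 1/2 1 -2; 0 0 1]
T5·…·T1 = [5/2 1 -2; -1/2 -1 2; 0 0 1]
T6·…·T1 = [-5/2 -1 2; -1/2 -1 2; 0 0 1]

T = [-5/2 -1 2; -1/2 -1 2; 0 0 1]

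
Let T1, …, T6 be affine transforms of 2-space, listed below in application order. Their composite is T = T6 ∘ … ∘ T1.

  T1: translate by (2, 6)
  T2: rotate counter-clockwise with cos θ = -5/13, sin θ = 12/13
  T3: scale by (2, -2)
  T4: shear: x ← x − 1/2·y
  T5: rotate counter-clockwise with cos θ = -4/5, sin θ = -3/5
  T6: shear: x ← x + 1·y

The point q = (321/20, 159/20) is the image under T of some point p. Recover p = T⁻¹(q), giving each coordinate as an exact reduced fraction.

T1 = [1 0 2; 0 1 6; 0 0 1]
T2·T1 = [-5/13 -12/13 -82/13; 12/13 -5/13 -6/13; 0 0 1]
T3·…·T1 = [-10/13 -24/13 -164/13; -24/13 10/13 12/13; 0 0 1]
T4·…·T1 = [2/13 -29/13 -170/13; -24/13 10/13 12/13; 0 0 1]
T5·…·T1 = [-16/13 146/65 716/65; 18/13 47/65 462/65; 0 0 1]
T6·…·T1 = [2/13 193/65 1178/65; 18/13 47/65 462/65; 0 0 1]
det M = -4; M⁻¹ = [-47/260 193/260 -2; 9/26 -1/26 -6; 0 0 1]
M⁻¹ · (321/20, 159/20)ᵀ = (1, -3/4)ᵀ

p = (1, -3/4)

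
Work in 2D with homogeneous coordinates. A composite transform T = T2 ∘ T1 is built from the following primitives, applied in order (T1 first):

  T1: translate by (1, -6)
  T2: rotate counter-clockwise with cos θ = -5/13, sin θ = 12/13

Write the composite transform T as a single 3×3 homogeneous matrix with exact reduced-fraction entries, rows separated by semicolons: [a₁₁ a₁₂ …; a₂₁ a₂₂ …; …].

T1 = [1 0 1; 0 1 -6; 0 0 1]
T2·T1 = [-5/13 -12/13 67/13; 12/13 -5/13 42/13; 0 0 1]

T = [-5/13 -12/13 67/13; 12/13 -5/13 42/13; 0 0 1]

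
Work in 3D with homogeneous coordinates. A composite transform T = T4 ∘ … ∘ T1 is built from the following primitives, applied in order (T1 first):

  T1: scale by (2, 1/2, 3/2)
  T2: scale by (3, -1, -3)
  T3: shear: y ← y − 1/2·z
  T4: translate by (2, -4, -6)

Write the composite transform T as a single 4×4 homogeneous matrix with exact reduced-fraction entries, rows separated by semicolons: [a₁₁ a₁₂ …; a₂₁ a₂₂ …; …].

T1 = [2 0 0 0; 0 1/2 0 0; 0 0 3/2 0; 0 0 0 1]
T2·T1 = [6 0 0 0; 0 -1/2 0 0; 0 0 -9/2 0; 0 0 0 1]
T3·…·T1 = [6 0 0 0; 0 -1/2 9/4 0; 0 0 -9/2 0; 0 0 0 1]
T4·…·T1 = [6 0 0 2; 0 -1/2 9/4 -4; 0 0 -9/2 -6; 0 0 0 1]

T = [6 0 0 2; 0 -1/2 9/4 -4; 0 0 -9/2 -6; 0 0 0 1]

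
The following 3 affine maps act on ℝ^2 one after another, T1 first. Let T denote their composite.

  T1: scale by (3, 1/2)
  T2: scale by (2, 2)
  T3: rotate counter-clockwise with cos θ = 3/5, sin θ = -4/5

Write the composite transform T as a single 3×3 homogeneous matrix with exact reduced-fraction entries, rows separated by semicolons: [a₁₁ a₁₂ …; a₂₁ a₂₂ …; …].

T1 = [3 0 0; 0 1/2 0; 0 0 1]
T2·T1 = [6 0 0; 0 1 0; 0 0 1]
T3·…·T1 = [18/5 4/5 0; -24/5 3/5 0; 0 0 1]

T = [18/5 4/5 0; -24/5 3/5 0; 0 0 1]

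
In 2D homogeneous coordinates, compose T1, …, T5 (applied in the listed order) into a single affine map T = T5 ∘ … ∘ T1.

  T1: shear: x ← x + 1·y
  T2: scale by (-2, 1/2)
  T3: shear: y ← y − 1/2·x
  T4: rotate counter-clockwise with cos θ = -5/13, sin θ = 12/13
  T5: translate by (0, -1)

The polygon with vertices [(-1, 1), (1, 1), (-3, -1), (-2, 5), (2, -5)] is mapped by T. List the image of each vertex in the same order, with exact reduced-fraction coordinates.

T1 shear: x ← x + 1·y: (-1, 1) → (0, 1); (1, 1) → (2, 1); (-3, -1) → (-4, -1); (-2, 5) → (3, 5); (2, -5) → (-3, -5)
T2 scale by (-2, 1/2): (0, 1) → (0, 1/2); (2, 1) → (-4, 1/2); (-4, -1) → (8, -1/2); (3, 5) → (-6, 5/2); (-3, -5) → (6, -5/2)
T3 shear: y ← y − 1/2·x: (0, 1/2) → (0, 1/2); (-4, 1/2) → (-4, 5/2); (8, -1/2) → (8, -9/2); (-6, 5/2) → (-6, 11/2); (6, -5/2) → (6, -11/2)
T4 rotate counter-clockwise with cos θ = -5/13, sin θ = 12/13: (0, 1/2) → (-6/13, -5/26); (-4, 5/2) → (-10/13, -121/26); (8, -9/2) → (14/13, 237/26); (-6, 11/2) → (-36/13, -199/26); (6, -11/2) → (36/13, 199/26)
T5 translate by (0, -1): (-6/13, -5/26) → (-6/13, -31/26); (-10/13, -121/26) → (-10/13, -147/26); (14/13, 237/26) → (14/13, 211/26); (-36/13, -199/26) → (-36/13, -225/26); (36/13, 199/26) → (36/13, 173/26)

image vertices: (-6/13, -31/26), (-10/13, -147/26), (14/13, 211/26), (-36/13, -225/26), (36/13, 173/26)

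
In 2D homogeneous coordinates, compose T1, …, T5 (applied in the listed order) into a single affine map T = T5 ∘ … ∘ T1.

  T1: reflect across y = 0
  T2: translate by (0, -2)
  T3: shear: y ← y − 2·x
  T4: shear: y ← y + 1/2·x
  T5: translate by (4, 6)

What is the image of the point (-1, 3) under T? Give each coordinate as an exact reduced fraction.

T1 reflect across y = 0: (-1, 3) → (-1, -3)
T2 translate by (0, -2): (-1, -3) → (-1, -5)
T3 shear: y ← y − 2·x: (-1, -5) → (-1, -3)
T4 shear: y ← y + 1/2·x: (-1, -3) → (-1, -7/2)
T5 translate by (4, 6): (-1, -7/2) → (3, 5/2)

T(p) = (3, 5/2)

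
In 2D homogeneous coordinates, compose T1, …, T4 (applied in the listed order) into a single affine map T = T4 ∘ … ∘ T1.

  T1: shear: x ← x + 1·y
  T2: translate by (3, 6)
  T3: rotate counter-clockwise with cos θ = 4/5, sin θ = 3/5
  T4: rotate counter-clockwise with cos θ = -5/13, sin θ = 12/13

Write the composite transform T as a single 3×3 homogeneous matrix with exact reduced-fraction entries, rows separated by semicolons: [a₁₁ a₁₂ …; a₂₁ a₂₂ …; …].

T1 = [1 1 0; 0 1 0; 0 0 1]
T2·T1 = [1 1 3; 0 1 6; 0 0 1]
T3·…·T1 = [4/5 1/5 -6/5; 3/5 7/5 33/5; 0 0 1]
T4·…·T1 = [-56/65 -89/65 -366/65; 33/65 -23/65 -237/65; 0 0 1]

T = [-56/65 -89/65 -366/65; 33/65 -23/65 -237/65; 0 0 1]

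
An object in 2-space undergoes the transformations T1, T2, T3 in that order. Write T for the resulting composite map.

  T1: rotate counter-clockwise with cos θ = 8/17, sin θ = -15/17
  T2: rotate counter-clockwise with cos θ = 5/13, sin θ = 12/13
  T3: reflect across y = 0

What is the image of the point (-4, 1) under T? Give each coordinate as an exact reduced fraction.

T(p) = (-53/13, -8/13)

T1 rotate counter-clockwise with cos θ = 8/17, sin θ = -15/17: (-4, 1) → (-1, 4)
T2 rotate counter-clockwise with cos θ = 5/13, sin θ = 12/13: (-1, 4) → (-53/13, 8/13)
T3 reflect across y = 0: (-53/13, 8/13) → (-53/13, -8/13)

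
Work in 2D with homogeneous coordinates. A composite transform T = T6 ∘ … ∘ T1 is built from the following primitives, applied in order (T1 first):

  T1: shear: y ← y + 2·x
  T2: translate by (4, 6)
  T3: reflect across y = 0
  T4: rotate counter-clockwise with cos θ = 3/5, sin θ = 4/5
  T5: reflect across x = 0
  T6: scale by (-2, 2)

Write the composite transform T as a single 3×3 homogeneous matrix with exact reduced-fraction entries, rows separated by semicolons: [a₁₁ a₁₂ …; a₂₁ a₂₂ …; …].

T1 = [1 0 0; 2 1 0; 0 0 1]
T2·T1 = [1 0 4; 2 1 6; 0 0 1]
T3·…·T1 = [1 0 4; -2 -1 -6; 0 0 1]
T4·…·T1 = [11/5 4/5 36/5; -2/5 -3/5 -2/5; 0 0 1]
T5·…·T1 = [-11/5 -4/5 -36/5; -2/5 -3/5 -2/5; 0 0 1]
T6·…·T1 = [22/5 8/5 72/5; -4/5 -6/5 -4/5; 0 0 1]

T = [22/5 8/5 72/5; -4/5 -6/5 -4/5; 0 0 1]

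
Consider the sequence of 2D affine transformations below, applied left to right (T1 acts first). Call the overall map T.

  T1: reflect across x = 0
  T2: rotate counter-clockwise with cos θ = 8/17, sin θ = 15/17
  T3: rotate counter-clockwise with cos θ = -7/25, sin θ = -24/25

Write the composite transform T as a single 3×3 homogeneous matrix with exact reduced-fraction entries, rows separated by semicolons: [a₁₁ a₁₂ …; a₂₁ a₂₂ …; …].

T1 = [-1 0 0; 0 1 0; 0 0 1]
T2·T1 = [-8/17 -15/17 0; -15/17 8/17 0; 0 0 1]
T3·…·T1 = [-304/425 297/425 0; 297/425 304/425 0; 0 0 1]

T = [-304/425 297/425 0; 297/425 304/425 0; 0 0 1]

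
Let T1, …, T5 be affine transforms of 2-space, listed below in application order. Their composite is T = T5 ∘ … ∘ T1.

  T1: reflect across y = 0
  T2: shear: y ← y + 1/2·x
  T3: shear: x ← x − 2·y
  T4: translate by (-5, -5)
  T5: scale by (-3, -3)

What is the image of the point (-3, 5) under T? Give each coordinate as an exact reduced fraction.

T(p) = (-15, 69/2)

T1 reflect across y = 0: (-3, 5) → (-3, -5)
T2 shear: y ← y + 1/2·x: (-3, -5) → (-3, -13/2)
T3 shear: x ← x − 2·y: (-3, -13/2) → (10, -13/2)
T4 translate by (-5, -5): (10, -13/2) → (5, -23/2)
T5 scale by (-3, -3): (5, -23/2) → (-15, 69/2)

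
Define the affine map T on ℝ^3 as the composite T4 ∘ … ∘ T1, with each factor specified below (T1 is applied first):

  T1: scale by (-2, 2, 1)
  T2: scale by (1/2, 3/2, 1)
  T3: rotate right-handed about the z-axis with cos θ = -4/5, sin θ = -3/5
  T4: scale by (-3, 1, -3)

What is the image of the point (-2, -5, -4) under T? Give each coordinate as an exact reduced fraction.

T(p) = (159/5, 54/5, 12)

T1 scale by (-2, 2, 1): (-2, -5, -4) → (4, -10, -4)
T2 scale by (1/2, 3/2, 1): (4, -10, -4) → (2, -15, -4)
T3 rotate right-handed about the z-axis with cos θ = -4/5, sin θ = -3/5: (2, -15, -4) → (-53/5, 54/5, -4)
T4 scale by (-3, 1, -3): (-53/5, 54/5, -4) → (159/5, 54/5, 12)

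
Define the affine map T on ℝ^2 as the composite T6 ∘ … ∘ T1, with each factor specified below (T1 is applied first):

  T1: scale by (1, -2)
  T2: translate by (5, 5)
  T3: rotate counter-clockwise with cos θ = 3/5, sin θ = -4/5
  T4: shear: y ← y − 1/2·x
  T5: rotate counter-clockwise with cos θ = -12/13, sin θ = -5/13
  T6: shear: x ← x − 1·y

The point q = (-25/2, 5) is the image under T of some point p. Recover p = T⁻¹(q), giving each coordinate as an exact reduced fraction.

T1 = [1 0 0; 0 -2 0; 0 0 1]
T2·T1 = [1 0 5; 0 -2 5; 0 0 1]
T3·…·T1 = [3/5 -8/5 7; -4/5 -6/5 -1; 0 0 1]
T4·…·T1 = [3/5 -8/5 7; -11/10 -2/5 -9/2; 0 0 1]
T5·…·T1 = [-127/130 86/65 -213/26; 51/65 64/65 19/13; 0 0 1]
T6·…·T1 = [-229/130 22/65 -251/26; 51/65 64/65 19/13; 0 0 1]
det M = -2; M⁻¹ = [-32/65 11/65 -5; 51/130 229/260 5/2; 0 0 1]
M⁻¹ · (-25/2, 5)ᵀ = (2, 2)ᵀ

p = (2, 2)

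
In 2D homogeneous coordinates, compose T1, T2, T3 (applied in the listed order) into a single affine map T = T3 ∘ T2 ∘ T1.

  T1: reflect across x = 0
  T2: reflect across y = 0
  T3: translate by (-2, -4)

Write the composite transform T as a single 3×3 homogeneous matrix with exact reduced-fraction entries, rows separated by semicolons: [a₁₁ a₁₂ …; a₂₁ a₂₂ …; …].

T = [-1 0 -2; 0 -1 -4; 0 0 1]

T1 = [-1 0 0; 0 1 0; 0 0 1]
T2·T1 = [-1 0 0; 0 -1 0; 0 0 1]
T3·…·T1 = [-1 0 -2; 0 -1 -4; 0 0 1]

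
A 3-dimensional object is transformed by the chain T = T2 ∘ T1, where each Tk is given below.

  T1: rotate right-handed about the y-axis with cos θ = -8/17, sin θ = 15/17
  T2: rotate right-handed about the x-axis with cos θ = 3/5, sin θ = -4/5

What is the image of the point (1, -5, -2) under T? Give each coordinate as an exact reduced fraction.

T(p) = (-38/17, -251/85, 343/85)

T1 rotate right-handed about the y-axis with cos θ = -8/17, sin θ = 15/17: (1, -5, -2) → (-38/17, -5, 1/17)
T2 rotate right-handed about the x-axis with cos θ = 3/5, sin θ = -4/5: (-38/17, -5, 1/17) → (-38/17, -251/85, 343/85)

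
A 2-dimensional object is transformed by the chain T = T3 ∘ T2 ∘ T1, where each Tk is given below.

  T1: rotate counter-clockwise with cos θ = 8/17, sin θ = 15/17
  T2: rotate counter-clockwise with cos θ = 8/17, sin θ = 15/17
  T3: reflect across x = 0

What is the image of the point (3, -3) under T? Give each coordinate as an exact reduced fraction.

T1 rotate counter-clockwise with cos θ = 8/17, sin θ = 15/17: (3, -3) → (69/17, 21/17)
T2 rotate counter-clockwise with cos θ = 8/17, sin θ = 15/17: (69/17, 21/17) → (237/289, 1203/289)
T3 reflect across x = 0: (237/289, 1203/289) → (-237/289, 1203/289)

T(p) = (-237/289, 1203/289)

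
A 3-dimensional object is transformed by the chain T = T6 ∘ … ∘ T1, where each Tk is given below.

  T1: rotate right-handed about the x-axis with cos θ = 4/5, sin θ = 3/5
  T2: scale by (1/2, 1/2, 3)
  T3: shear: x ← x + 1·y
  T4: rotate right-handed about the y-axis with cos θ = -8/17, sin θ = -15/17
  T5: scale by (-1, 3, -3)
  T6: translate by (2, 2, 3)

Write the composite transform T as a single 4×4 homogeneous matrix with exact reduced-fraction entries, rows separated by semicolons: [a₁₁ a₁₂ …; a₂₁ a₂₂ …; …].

T1 = [1 0 0 0; 0 4/5 -3/5 0; 0 3/5 4/5 0; 0 0 0 1]
T2·T1 = [1/2 0 0 0; 0 2/5 -3/10 0; 0 9/5 12/5 0; 0 0 0 1]
T3·…·T1 = [1/2 2/5 -3/10 0; 0 2/5 -3/10 0; 0 9/5 12/5 0; 0 0 0 1]
T4·…·T1 = [-4/17 -151/85 -168/85 0; 0 2/5 -3/10 0; 15/34 -42/85 -237/170 0; 0 0 0 1]
T5·…·T1 = [4/17 151/85 168/85 0; 0 6/5 -9/10 0; -45/34 126/85 711/170 0; 0 0 0 1]
T6·…·T1 = [4/17 151/85 168/85 2; 0 6/5 -9/10 2; -45/34 126/85 711/170 3; 0 0 0 1]

T = [4/17 151/85 168/85 2; 0 6/5 -9/10 2; -45/34 126/85 711/170 3; 0 0 0 1]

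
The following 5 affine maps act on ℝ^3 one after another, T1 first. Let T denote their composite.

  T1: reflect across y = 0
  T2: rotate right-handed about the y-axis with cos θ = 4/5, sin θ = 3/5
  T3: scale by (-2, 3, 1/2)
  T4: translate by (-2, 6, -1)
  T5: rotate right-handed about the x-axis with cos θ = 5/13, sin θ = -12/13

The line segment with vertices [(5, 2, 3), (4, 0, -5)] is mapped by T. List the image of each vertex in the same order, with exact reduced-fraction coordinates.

image vertices: (-68/5, -6/5, -1/2), (-12/5, -102/65, -93/13)

T1 reflect across y = 0: (5, 2, 3) → (5, -2, 3); (4, 0, -5) → (4, 0, -5)
T2 rotate right-handed about the y-axis with cos θ = 4/5, sin θ = 3/5: (5, -2, 3) → (29/5, -2, -3/5); (4, 0, -5) → (1/5, 0, -32/5)
T3 scale by (-2, 3, 1/2): (29/5, -2, -3/5) → (-58/5, -6, -3/10); (1/5, 0, -32/5) → (-2/5, 0, -16/5)
T4 translate by (-2, 6, -1): (-58/5, -6, -3/10) → (-68/5, 0, -13/10); (-2/5, 0, -16/5) → (-12/5, 6, -21/5)
T5 rotate right-handed about the x-axis with cos θ = 5/13, sin θ = -12/13: (-68/5, 0, -13/10) → (-68/5, -6/5, -1/2); (-12/5, 6, -21/5) → (-12/5, -102/65, -93/13)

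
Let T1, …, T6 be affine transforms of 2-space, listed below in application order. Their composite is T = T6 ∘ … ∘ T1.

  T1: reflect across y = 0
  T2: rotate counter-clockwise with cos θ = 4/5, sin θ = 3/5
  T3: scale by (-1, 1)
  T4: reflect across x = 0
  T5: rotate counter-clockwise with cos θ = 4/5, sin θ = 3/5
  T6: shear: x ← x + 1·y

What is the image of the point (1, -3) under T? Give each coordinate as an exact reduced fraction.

T(p) = (-4/5, 9/5)

T1 reflect across y = 0: (1, -3) → (1, 3)
T2 rotate counter-clockwise with cos θ = 4/5, sin θ = 3/5: (1, 3) → (-1, 3)
T3 scale by (-1, 1): (-1, 3) → (1, 3)
T4 reflect across x = 0: (1, 3) → (-1, 3)
T5 rotate counter-clockwise with cos θ = 4/5, sin θ = 3/5: (-1, 3) → (-13/5, 9/5)
T6 shear: x ← x + 1·y: (-13/5, 9/5) → (-4/5, 9/5)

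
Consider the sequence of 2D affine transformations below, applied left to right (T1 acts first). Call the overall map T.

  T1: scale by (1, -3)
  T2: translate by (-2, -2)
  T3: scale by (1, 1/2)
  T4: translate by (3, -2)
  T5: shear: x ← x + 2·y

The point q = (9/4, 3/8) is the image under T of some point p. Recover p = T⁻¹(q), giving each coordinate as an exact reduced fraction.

p = (1/2, -9/4)

T1 = [1 0 0; 0 -3 0; 0 0 1]
T2·T1 = [1 0 -2; 0 -3 -2; 0 0 1]
T3·…·T1 = [1 0 -2; 0 -3/2 -1; 0 0 1]
T4·…·T1 = [1 0 1; 0 -3/2 -3; 0 0 1]
T5·…·T1 = [1 -3 -5; 0 -3/2 -3; 0 0 1]
det M = -3/2; M⁻¹ = [1 -2 -1; 0 -2/3 -2; 0 0 1]
M⁻¹ · (9/4, 3/8)ᵀ = (1/2, -9/4)ᵀ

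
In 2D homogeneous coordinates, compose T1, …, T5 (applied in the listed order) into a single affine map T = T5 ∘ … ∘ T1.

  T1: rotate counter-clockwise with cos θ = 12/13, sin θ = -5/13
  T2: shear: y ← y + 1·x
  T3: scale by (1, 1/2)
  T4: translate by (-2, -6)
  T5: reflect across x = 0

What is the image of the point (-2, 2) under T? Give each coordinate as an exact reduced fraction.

T(p) = (40/13, -68/13)

T1 rotate counter-clockwise with cos θ = 12/13, sin θ = -5/13: (-2, 2) → (-14/13, 34/13)
T2 shear: y ← y + 1·x: (-14/13, 34/13) → (-14/13, 20/13)
T3 scale by (1, 1/2): (-14/13, 20/13) → (-14/13, 10/13)
T4 translate by (-2, -6): (-14/13, 10/13) → (-40/13, -68/13)
T5 reflect across x = 0: (-40/13, -68/13) → (40/13, -68/13)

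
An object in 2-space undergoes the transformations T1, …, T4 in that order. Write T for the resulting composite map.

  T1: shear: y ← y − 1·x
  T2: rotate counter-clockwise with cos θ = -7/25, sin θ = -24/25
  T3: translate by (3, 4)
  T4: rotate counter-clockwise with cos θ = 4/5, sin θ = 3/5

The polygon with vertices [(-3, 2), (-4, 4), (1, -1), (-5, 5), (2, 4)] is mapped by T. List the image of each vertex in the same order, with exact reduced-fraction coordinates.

T1 shear: y ← y − 1·x: (-3, 2) → (-3, 5); (-4, 4) → (-4, 8); (1, -1) → (1, -2); (-5, 5) → (-5, 10); (2, 4) → (2, 2)
T2 rotate counter-clockwise with cos θ = -7/25, sin θ = -24/25: (-3, 5) → (141/25, 37/25); (-4, 8) → (44/5, 8/5); (1, -2) → (-11/5, -2/5); (-5, 10) → (11, 2); (2, 2) → (34/25, -62/25)
T3 translate by (3, 4): (141/25, 37/25) → (216/25, 137/25); (44/5, 8/5) → (59/5, 28/5); (-11/5, -2/5) → (4/5, 18/5); (11, 2) → (14, 6); (34/25, -62/25) → (109/25, 38/25)
T4 rotate counter-clockwise with cos θ = 4/5, sin θ = 3/5: (216/25, 137/25) → (453/125, 1196/125); (59/5, 28/5) → (152/25, 289/25); (4/5, 18/5) → (-38/25, 84/25); (14, 6) → (38/5, 66/5); (109/25, 38/25) → (322/125, 479/125)

image vertices: (453/125, 1196/125), (152/25, 289/25), (-38/25, 84/25), (38/5, 66/5), (322/125, 479/125)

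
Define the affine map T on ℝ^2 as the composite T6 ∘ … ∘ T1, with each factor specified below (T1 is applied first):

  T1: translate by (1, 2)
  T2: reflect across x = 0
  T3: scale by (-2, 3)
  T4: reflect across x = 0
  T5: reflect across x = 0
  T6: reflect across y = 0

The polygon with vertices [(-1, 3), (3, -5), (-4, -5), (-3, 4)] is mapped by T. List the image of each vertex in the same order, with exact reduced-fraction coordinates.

T1 translate by (1, 2): (-1, 3) → (0, 5); (3, -5) → (4, -3); (-4, -5) → (-3, -3); (-3, 4) → (-2, 6)
T2 reflect across x = 0: (0, 5) → (0, 5); (4, -3) → (-4, -3); (-3, -3) → (3, -3); (-2, 6) → (2, 6)
T3 scale by (-2, 3): (0, 5) → (0, 15); (-4, -3) → (8, -9); (3, -3) → (-6, -9); (2, 6) → (-4, 18)
T4 reflect across x = 0: (0, 15) → (0, 15); (8, -9) → (-8, -9); (-6, -9) → (6, -9); (-4, 18) → (4, 18)
T5 reflect across x = 0: (0, 15) → (0, 15); (-8, -9) → (8, -9); (6, -9) → (-6, -9); (4, 18) → (-4, 18)
T6 reflect across y = 0: (0, 15) → (0, -15); (8, -9) → (8, 9); (-6, -9) → (-6, 9); (-4, 18) → (-4, -18)

image vertices: (0, -15), (8, 9), (-6, 9), (-4, -18)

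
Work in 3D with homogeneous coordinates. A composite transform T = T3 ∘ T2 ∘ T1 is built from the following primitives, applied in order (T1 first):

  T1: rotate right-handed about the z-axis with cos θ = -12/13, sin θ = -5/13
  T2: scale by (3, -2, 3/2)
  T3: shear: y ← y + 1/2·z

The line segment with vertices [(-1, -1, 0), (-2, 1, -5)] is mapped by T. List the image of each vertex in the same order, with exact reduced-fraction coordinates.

image vertices: (21/13, -34/13, 0), (87/13, -179/52, -15/2)

T1 rotate right-handed about the z-axis with cos θ = -12/13, sin θ = -5/13: (-1, -1, 0) → (7/13, 17/13, 0); (-2, 1, -5) → (29/13, -2/13, -5)
T2 scale by (3, -2, 3/2): (7/13, 17/13, 0) → (21/13, -34/13, 0); (29/13, -2/13, -5) → (87/13, 4/13, -15/2)
T3 shear: y ← y + 1/2·z: (21/13, -34/13, 0) → (21/13, -34/13, 0); (87/13, 4/13, -15/2) → (87/13, -179/52, -15/2)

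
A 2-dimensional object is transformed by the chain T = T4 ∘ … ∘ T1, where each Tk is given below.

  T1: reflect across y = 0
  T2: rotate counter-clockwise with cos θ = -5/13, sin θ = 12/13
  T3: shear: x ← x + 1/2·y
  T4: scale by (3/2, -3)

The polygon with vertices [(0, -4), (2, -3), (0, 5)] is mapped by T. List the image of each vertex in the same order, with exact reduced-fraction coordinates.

T1 reflect across y = 0: (0, -4) → (0, 4); (2, -3) → (2, 3); (0, 5) → (0, -5)
T2 rotate counter-clockwise with cos θ = -5/13, sin θ = 12/13: (0, 4) → (-48/13, -20/13); (2, 3) → (-46/13, 9/13); (0, -5) → (60/13, 25/13)
T3 shear: x ← x + 1/2·y: (-48/13, -20/13) → (-58/13, -20/13); (-46/13, 9/13) → (-83/26, 9/13); (60/13, 25/13) → (145/26, 25/13)
T4 scale by (3/2, -3): (-58/13, -20/13) → (-87/13, 60/13); (-83/26, 9/13) → (-249/52, -27/13); (145/26, 25/13) → (435/52, -75/13)

image vertices: (-87/13, 60/13), (-249/52, -27/13), (435/52, -75/13)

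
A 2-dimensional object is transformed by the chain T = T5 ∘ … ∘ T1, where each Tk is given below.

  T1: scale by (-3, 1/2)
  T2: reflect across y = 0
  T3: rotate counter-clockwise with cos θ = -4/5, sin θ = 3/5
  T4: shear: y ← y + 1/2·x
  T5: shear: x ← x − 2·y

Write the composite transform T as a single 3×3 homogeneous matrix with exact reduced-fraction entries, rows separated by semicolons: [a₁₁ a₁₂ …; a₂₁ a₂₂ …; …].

T1 = [-3 0 0; 0 1/2 0; 0 0 1]
T2·T1 = [-3 0 0; 0 -1/2 0; 0 0 1]
T3·…·T1 = [12/5 3/10 0; -9/5 2/5 0; 0 0 1]
T4·…·T1 = [12/5 3/10 0; -3/5 11/20 0; 0 0 1]
T5·…·T1 = [18/5 -4/5 0; -3/5 11/20 0; 0 0 1]

T = [18/5 -4/5 0; -3/5 11/20 0; 0 0 1]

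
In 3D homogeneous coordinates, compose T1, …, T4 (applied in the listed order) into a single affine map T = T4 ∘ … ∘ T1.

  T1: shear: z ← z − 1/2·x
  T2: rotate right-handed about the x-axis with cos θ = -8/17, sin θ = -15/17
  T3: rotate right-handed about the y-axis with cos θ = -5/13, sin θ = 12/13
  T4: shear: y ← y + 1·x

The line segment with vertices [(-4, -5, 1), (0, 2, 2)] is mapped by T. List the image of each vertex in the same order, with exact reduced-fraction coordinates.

image vertices: (56/13, 121/13, 33/13), (-552/221, -370/221, 230/221)

T1 shear: z ← z − 1/2·x: (-4, -5, 1) → (-4, -5, 3); (0, 2, 2) → (0, 2, 2)
T2 rotate right-handed about the x-axis with cos θ = -8/17, sin θ = -15/17: (-4, -5, 3) → (-4, 5, 3); (0, 2, 2) → (0, 14/17, -46/17)
T3 rotate right-handed about the y-axis with cos θ = -5/13, sin θ = 12/13: (-4, 5, 3) → (56/13, 5, 33/13); (0, 14/17, -46/17) → (-552/221, 14/17, 230/221)
T4 shear: y ← y + 1·x: (56/13, 5, 33/13) → (56/13, 121/13, 33/13); (-552/221, 14/17, 230/221) → (-552/221, -370/221, 230/221)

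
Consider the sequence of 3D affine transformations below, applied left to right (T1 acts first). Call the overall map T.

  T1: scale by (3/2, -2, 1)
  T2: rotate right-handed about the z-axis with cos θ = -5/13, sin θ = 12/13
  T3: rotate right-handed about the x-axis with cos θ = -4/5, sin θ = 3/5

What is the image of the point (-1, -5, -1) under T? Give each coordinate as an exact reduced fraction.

T1 scale by (3/2, -2, 1): (-1, -5, -1) → (-3/2, 10, -1)
T2 rotate right-handed about the z-axis with cos θ = -5/13, sin θ = 12/13: (-3/2, 10, -1) → (-225/26, -68/13, -1)
T3 rotate right-handed about the x-axis with cos θ = -4/5, sin θ = 3/5: (-225/26, -68/13, -1) → (-225/26, 311/65, -152/65)

T(p) = (-225/26, 311/65, -152/65)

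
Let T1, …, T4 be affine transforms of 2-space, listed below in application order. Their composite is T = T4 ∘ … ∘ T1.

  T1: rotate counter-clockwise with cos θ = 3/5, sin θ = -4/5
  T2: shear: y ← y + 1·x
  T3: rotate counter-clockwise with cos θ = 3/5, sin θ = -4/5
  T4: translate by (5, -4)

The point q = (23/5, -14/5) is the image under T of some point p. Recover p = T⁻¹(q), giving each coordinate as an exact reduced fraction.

p = (-2, 0)

T1 = [3/5 4/5 0; -4/5 3/5 0; 0 0 1]
T2·T1 = [3/5 4/5 0; -1/5 7/5 0; 0 0 1]
T3·…·T1 = [1/5 8/5 0; -3/5 1/5 0; 0 0 1]
T4·…·T1 = [1/5 8/5 5; -3/5 1/5 -4; 0 0 1]
det M = 1; M⁻¹ = [1/5 -8/5 -37/5; 3/5 1/5 -11/5; 0 0 1]
M⁻¹ · (23/5, -14/5)ᵀ = (-2, 0)ᵀ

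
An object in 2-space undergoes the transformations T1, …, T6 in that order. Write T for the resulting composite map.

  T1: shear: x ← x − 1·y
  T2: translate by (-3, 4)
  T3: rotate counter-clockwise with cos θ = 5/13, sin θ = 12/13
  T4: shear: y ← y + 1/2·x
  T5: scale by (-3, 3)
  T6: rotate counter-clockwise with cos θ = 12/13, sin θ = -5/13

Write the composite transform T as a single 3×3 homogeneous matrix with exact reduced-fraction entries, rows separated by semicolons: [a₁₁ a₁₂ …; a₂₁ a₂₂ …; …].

T = [75/338 759/338 3111/338; 597/169 -813/169 -2655/169; 0 0 1]

T1 = [1 -1 0; 0 1 0; 0 0 1]
T2·T1 = [1 -1 -3; 0 1 4; 0 0 1]
T3·…·T1 = [5/13 -17/13 -63/13; 12/13 -7/13 -16/13; 0 0 1]
T4·…·T1 = [5/13 -17/13 -63/13; 29/26 -31/26 -95/26; 0 0 1]
T5·…·T1 = [-15/13 51/13 189/13; 87/26 -93/26 -285/26; 0 0 1]
T6·…·T1 = [75/338 759/338 3111/338; 597/169 -813/169 -2655/169; 0 0 1]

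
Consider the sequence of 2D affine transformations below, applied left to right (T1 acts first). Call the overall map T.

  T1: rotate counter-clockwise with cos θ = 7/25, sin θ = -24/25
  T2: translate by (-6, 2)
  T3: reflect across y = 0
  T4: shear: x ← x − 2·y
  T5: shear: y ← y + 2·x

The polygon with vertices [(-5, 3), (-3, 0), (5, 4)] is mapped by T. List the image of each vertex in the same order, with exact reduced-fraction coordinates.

T1 rotate counter-clockwise with cos θ = 7/25, sin θ = -24/25: (-5, 3) → (37/25, 141/25); (-3, 0) → (-21/25, 72/25); (5, 4) → (131/25, -92/25)
T2 translate by (-6, 2): (37/25, 141/25) → (-113/25, 191/25); (-21/25, 72/25) → (-171/25, 122/25); (131/25, -92/25) → (-19/25, -42/25)
T3 reflect across y = 0: (-113/25, 191/25) → (-113/25, -191/25); (-171/25, 122/25) → (-171/25, -122/25); (-19/25, -42/25) → (-19/25, 42/25)
T4 shear: x ← x − 2·y: (-113/25, -191/25) → (269/25, -191/25); (-171/25, -122/25) → (73/25, -122/25); (-19/25, 42/25) → (-103/25, 42/25)
T5 shear: y ← y + 2·x: (269/25, -191/25) → (269/25, 347/25); (73/25, -122/25) → (73/25, 24/25); (-103/25, 42/25) → (-103/25, -164/25)

image vertices: (269/25, 347/25), (73/25, 24/25), (-103/25, -164/25)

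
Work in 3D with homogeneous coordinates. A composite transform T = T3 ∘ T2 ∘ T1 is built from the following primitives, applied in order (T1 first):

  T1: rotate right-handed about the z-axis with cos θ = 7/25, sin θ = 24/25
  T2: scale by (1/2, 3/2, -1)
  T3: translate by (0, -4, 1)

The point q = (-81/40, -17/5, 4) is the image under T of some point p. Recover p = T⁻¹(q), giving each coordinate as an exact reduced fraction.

p = (-3/4, 4, -3)

T1 = [7/25 -24/25 0 0; 24/25 7/25 0 0; 0 0 1 0; 0 0 0 1]
T2·T1 = [7/50 -12/25 0 0; 36/25 21/50 0 0; 0 0 -1 0; 0 0 0 1]
T3·…·T1 = [7/50 -12/25 0 0; 36/25 21/50 0 -4; 0 0 -1 1; 0 0 0 1]
det M = -3/4; M⁻¹ = [14/25 16/25 0 64/25; -48/25 14/75 0 56/75; 0 0 -1 1; 0 0 0 1]
M⁻¹ · (-81/40, -17/5, 4)ᵀ = (-3/4, 4, -3)ᵀ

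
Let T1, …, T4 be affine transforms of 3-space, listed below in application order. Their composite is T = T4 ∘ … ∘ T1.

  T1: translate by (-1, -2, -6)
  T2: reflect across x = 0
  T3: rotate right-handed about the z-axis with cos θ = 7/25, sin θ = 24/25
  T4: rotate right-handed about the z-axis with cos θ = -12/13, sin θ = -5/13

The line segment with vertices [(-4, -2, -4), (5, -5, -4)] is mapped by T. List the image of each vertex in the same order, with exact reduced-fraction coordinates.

T1 translate by (-1, -2, -6): (-4, -2, -4) → (-5, -4, -10); (5, -5, -4) → (4, -7, -10)
T2 reflect across x = 0: (-5, -4, -10) → (5, -4, -10); (4, -7, -10) → (-4, -7, -10)
T3 rotate right-handed about the z-axis with cos θ = 7/25, sin θ = 24/25: (5, -4, -10) → (131/25, 92/25, -10); (-4, -7, -10) → (28/5, -29/5, -10)
T4 rotate right-handed about the z-axis with cos θ = -12/13, sin θ = -5/13: (131/25, 92/25, -10) → (-1112/325, -1759/325, -10); (28/5, -29/5, -10) → (-37/5, 16/5, -10)

image vertices: (-1112/325, -1759/325, -10), (-37/5, 16/5, -10)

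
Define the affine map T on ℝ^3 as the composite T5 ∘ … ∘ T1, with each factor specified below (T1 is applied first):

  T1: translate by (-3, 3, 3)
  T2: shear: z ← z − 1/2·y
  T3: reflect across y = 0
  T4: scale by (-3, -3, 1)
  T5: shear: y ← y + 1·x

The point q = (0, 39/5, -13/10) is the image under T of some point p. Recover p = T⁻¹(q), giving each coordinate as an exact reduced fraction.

T1 = [1 0 0 -3; 0 1 0 3; 0 0 1 3; 0 0 0 1]
T2·T1 = [1 0 0 -3; 0 1 0 3; 0 -1/2 1 3/2; 0 0 0 1]
T3·…·T1 = [1 0 0 -3; 0 -1 0 -3; 0 -1/2 1 3/2; 0 0 0 1]
T4·…·T1 = [-3 0 0 9; 0 3 0 9; 0 -1/2 1 3/2; 0 0 0 1]
T5·…·T1 = [-3 0 0 9; -3 3 0 18; 0 -1/2 1 3/2; 0 0 0 1]
det M = -9; M⁻¹ = [-1/3 0 0 3; -1/3 1/3 0 -3; -1/6 1/6 1 -3; 0 0 0 1]
M⁻¹ · (0, 39/5, -13/10)ᵀ = (3, -2/5, -3)ᵀ

p = (3, -2/5, -3)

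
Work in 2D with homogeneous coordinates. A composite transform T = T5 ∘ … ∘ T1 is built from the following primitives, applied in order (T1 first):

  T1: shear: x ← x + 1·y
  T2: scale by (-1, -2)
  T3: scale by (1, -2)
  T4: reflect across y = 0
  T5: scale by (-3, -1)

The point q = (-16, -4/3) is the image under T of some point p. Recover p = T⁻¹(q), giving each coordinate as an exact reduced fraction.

T1 = [1 1 0; 0 1 0; 0 0 1]
T2·T1 = [-1 -1 0; 0 -2 0; 0 0 1]
T3·…·T1 = [-1 -1 0; 0 4 0; 0 0 1]
T4·…·T1 = [-1 -1 0; 0 -4 0; 0 0 1]
T5·…·T1 = [3 3 0; 0 4 0; 0 0 1]
det M = 12; M⁻¹ = [1/3 -1/4 0; 0 1/4 0; 0 0 1]
M⁻¹ · (-16, -4/3)ᵀ = (-5, -1/3)ᵀ

p = (-5, -1/3)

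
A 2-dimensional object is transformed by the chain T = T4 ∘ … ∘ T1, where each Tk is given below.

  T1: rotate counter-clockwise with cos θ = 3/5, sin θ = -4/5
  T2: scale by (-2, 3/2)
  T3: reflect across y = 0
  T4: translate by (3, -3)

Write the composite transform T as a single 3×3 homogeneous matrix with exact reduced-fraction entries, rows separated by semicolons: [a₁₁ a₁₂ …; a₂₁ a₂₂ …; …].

T1 = [3/5 4/5 0; -4/5 3/5 0; 0 0 1]
T2·T1 = [-6/5 -8/5 0; -6/5 9/10 0; 0 0 1]
T3·…·T1 = [-6/5 -8/5 0; 6/5 -9/10 0; 0 0 1]
T4·…·T1 = [-6/5 -8/5 3; 6/5 -9/10 -3; 0 0 1]

T = [-6/5 -8/5 3; 6/5 -9/10 -3; 0 0 1]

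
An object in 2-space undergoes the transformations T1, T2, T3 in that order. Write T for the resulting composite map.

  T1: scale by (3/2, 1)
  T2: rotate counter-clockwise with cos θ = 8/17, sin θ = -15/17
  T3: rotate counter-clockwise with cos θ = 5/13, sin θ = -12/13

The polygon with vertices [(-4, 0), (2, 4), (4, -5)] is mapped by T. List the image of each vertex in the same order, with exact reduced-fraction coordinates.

T1 scale by (3/2, 1): (-4, 0) → (-6, 0); (2, 4) → (3, 4); (4, -5) → (6, -5)
T2 rotate counter-clockwise with cos θ = 8/17, sin θ = -15/17: (-6, 0) → (-48/17, 90/17); (3, 4) → (84/17, -13/17); (6, -5) → (-27/17, -130/17)
T3 rotate counter-clockwise with cos θ = 5/13, sin θ = -12/13: (-48/17, 90/17) → (840/221, 1026/221); (84/17, -13/17) → (264/221, -1073/221); (-27/17, -130/17) → (-1695/221, -326/221)

image vertices: (840/221, 1026/221), (264/221, -1073/221), (-1695/221, -326/221)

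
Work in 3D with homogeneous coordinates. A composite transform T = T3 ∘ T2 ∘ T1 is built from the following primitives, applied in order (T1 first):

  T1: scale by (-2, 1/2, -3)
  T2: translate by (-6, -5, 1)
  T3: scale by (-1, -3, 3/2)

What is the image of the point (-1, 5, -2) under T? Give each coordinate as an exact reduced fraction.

T(p) = (4, 15/2, 21/2)

T1 scale by (-2, 1/2, -3): (-1, 5, -2) → (2, 5/2, 6)
T2 translate by (-6, -5, 1): (2, 5/2, 6) → (-4, -5/2, 7)
T3 scale by (-1, -3, 3/2): (-4, -5/2, 7) → (4, 15/2, 21/2)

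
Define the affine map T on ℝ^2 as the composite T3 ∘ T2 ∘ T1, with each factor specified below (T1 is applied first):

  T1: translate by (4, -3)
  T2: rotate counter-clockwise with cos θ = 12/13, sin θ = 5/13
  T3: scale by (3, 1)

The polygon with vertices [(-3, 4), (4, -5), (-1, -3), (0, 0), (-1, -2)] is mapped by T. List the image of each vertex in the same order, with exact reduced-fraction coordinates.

T1 translate by (4, -3): (-3, 4) → (1, 1); (4, -5) → (8, -8); (-1, -3) → (3, -6); (0, 0) → (4, -3); (-1, -2) → (3, -5)
T2 rotate counter-clockwise with cos θ = 12/13, sin θ = 5/13: (1, 1) → (7/13, 17/13); (8, -8) → (136/13, -56/13); (3, -6) → (66/13, -57/13); (4, -3) → (63/13, -16/13); (3, -5) → (61/13, -45/13)
T3 scale by (3, 1): (7/13, 17/13) → (21/13, 17/13); (136/13, -56/13) → (408/13, -56/13); (66/13, -57/13) → (198/13, -57/13); (63/13, -16/13) → (189/13, -16/13); (61/13, -45/13) → (183/13, -45/13)

image vertices: (21/13, 17/13), (408/13, -56/13), (198/13, -57/13), (189/13, -16/13), (183/13, -45/13)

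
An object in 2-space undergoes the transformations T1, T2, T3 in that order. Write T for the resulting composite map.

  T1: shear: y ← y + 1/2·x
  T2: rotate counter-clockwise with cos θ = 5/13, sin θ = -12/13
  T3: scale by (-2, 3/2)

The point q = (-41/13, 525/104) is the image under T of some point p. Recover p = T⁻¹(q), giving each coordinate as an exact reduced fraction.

T1 = [1 0 0; 1/2 1 0; 0 0 1]
T2·T1 = [11/13 12/13 0; -19/26 5/13 0; 0 0 1]
T3·…·T1 = [-22/13 -24/13 0; -57/52 15/26 0; 0 0 1]
det M = -3; M⁻¹ = [-5/26 -8/13 0; -19/52 22/39 0; 0 0 1]
M⁻¹ · (-41/13, 525/104)ᵀ = (-5/2, 4)ᵀ

p = (-5/2, 4)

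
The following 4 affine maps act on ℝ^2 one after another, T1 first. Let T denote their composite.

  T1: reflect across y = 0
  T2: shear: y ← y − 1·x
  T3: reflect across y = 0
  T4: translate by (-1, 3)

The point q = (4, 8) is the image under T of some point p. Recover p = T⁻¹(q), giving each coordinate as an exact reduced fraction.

T1 = [1 0 0; 0 -1 0; 0 0 1]
T2·T1 = [1 0 0; -1 -1 0; 0 0 1]
T3·…·T1 = [1 0 0; 1 1 0; 0 0 1]
T4·…·T1 = [1 0 -1; 1 1 3; 0 0 1]
det M = 1; M⁻¹ = [1 0 1; -1 1 -4; 0 0 1]
M⁻¹ · (4, 8)ᵀ = (5, 0)ᵀ

p = (5, 0)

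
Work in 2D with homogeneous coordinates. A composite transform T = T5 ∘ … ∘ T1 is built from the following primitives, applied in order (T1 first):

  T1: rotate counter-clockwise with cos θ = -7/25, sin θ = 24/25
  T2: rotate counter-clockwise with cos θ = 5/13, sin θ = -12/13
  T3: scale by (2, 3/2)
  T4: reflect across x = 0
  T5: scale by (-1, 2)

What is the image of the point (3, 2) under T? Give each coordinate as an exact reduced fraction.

T1 rotate counter-clockwise with cos θ = -7/25, sin θ = 24/25: (3, 2) → (-69/25, 58/25)
T2 rotate counter-clockwise with cos θ = 5/13, sin θ = -12/13: (-69/25, 58/25) → (27/25, 86/25)
T3 scale by (2, 3/2): (27/25, 86/25) → (54/25, 129/25)
T4 reflect across x = 0: (54/25, 129/25) → (-54/25, 129/25)
T5 scale by (-1, 2): (-54/25, 129/25) → (54/25, 258/25)

T(p) = (54/25, 258/25)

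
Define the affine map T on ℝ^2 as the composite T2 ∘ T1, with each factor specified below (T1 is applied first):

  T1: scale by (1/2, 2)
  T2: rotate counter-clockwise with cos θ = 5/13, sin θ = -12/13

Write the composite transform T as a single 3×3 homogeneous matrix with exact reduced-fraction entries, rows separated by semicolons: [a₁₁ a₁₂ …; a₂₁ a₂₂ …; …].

T1 = [1/2 0 0; 0 2 0; 0 0 1]
T2·T1 = [5/26 24/13 0; -6/13 10/13 0; 0 0 1]

T = [5/26 24/13 0; -6/13 10/13 0; 0 0 1]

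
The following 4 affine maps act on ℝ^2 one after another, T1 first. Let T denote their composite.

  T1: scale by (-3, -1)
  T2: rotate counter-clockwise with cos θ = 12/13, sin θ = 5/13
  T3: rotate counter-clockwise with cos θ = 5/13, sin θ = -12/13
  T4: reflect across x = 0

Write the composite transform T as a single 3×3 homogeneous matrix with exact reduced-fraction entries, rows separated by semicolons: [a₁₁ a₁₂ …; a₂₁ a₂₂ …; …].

T = [360/169 119/169 0; 357/169 -120/169 0; 0 0 1]

T1 = [-3 0 0; 0 -1 0; 0 0 1]
T2·T1 = [-36/13 5/13 0; -15/13 -12/13 0; 0 0 1]
T3·…·T1 = [-360/169 -119/169 0; 357/169 -120/169 0; 0 0 1]
T4·…·T1 = [360/169 119/169 0; 357/169 -120/169 0; 0 0 1]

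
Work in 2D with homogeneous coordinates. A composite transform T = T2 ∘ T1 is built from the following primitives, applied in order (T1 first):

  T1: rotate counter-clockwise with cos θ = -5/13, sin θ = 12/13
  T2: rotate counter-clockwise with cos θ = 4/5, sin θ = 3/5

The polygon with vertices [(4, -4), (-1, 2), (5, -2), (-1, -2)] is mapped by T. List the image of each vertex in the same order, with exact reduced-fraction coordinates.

image vertices: (-92/65, 356/65), (-2/13, -29/13), (-214/65, 277/65), (122/65, 79/65)

T1 rotate counter-clockwise with cos θ = -5/13, sin θ = 12/13: (4, -4) → (28/13, 68/13); (-1, 2) → (-19/13, -22/13); (5, -2) → (-1/13, 70/13); (-1, -2) → (29/13, -2/13)
T2 rotate counter-clockwise with cos θ = 4/5, sin θ = 3/5: (28/13, 68/13) → (-92/65, 356/65); (-19/13, -22/13) → (-2/13, -29/13); (-1/13, 70/13) → (-214/65, 277/65); (29/13, -2/13) → (122/65, 79/65)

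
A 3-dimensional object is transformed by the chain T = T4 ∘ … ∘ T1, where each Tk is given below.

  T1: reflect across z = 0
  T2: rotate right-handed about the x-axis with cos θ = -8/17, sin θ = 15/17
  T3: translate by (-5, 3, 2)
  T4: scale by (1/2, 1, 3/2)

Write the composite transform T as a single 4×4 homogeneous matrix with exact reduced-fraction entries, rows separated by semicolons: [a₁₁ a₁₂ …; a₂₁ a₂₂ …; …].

T = [1/2 0 0 -5/2; 0 -8/17 15/17 3; 0 45/34 12/17 3; 0 0 0 1]

T1 = [1 0 0 0; 0 1 0 0; 0 0 -1 0; 0 0 0 1]
T2·T1 = [1 0 0 0; 0 -8/17 15/17 0; 0 15/17 8/17 0; 0 0 0 1]
T3·…·T1 = [1 0 0 -5; 0 -8/17 15/17 3; 0 15/17 8/17 2; 0 0 0 1]
T4·…·T1 = [1/2 0 0 -5/2; 0 -8/17 15/17 3; 0 45/34 12/17 3; 0 0 0 1]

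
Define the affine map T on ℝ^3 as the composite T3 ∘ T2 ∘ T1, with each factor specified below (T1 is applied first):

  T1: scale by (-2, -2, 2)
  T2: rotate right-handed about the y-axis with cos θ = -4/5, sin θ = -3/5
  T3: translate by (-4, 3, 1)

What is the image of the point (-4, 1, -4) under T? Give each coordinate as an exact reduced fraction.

T(p) = (-28/5, 1, 61/5)

T1 scale by (-2, -2, 2): (-4, 1, -4) → (8, -2, -8)
T2 rotate right-handed about the y-axis with cos θ = -4/5, sin θ = -3/5: (8, -2, -8) → (-8/5, -2, 56/5)
T3 translate by (-4, 3, 1): (-8/5, -2, 56/5) → (-28/5, 1, 61/5)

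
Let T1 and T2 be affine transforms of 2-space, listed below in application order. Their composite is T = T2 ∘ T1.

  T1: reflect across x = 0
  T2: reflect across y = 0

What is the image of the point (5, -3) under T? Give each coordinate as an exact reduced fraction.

T(p) = (-5, 3)

T1 reflect across x = 0: (5, -3) → (-5, -3)
T2 reflect across y = 0: (-5, -3) → (-5, 3)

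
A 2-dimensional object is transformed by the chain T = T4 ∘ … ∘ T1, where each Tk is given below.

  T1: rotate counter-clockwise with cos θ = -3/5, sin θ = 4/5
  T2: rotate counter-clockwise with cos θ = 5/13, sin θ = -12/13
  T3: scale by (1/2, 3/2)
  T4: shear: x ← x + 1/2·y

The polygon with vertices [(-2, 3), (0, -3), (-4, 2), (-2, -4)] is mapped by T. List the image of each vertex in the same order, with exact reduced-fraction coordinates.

image vertices: (-39/20, -3/10), (3/20, -297/130), (-37/10, -237/65), (-8/5, -366/65)

T1 rotate counter-clockwise with cos θ = -3/5, sin θ = 4/5: (-2, 3) → (-6/5, -17/5); (0, -3) → (12/5, 9/5); (-4, 2) → (4/5, -22/5); (-2, -4) → (22/5, 4/5)
T2 rotate counter-clockwise with cos θ = 5/13, sin θ = -12/13: (-6/5, -17/5) → (-18/5, -1/5); (12/5, 9/5) → (168/65, -99/65); (4/5, -22/5) → (-244/65, -158/65); (22/5, 4/5) → (158/65, -244/65)
T3 scale by (1/2, 3/2): (-18/5, -1/5) → (-9/5, -3/10); (168/65, -99/65) → (84/65, -297/130); (-244/65, -158/65) → (-122/65, -237/65); (158/65, -244/65) → (79/65, -366/65)
T4 shear: x ← x + 1/2·y: (-9/5, -3/10) → (-39/20, -3/10); (84/65, -297/130) → (3/20, -297/130); (-122/65, -237/65) → (-37/10, -237/65); (79/65, -366/65) → (-8/5, -366/65)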